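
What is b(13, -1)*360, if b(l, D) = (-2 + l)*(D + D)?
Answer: -7920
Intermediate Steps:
b(l, D) = 2*D*(-2 + l) (b(l, D) = (-2 + l)*(2*D) = 2*D*(-2 + l))
b(13, -1)*360 = (2*(-1)*(-2 + 13))*360 = (2*(-1)*11)*360 = -22*360 = -7920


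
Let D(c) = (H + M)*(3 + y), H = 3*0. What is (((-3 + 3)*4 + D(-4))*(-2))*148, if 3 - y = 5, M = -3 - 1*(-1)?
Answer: 592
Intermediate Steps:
M = -2 (M = -3 + 1 = -2)
y = -2 (y = 3 - 1*5 = 3 - 5 = -2)
H = 0
D(c) = -2 (D(c) = (0 - 2)*(3 - 2) = -2*1 = -2)
(((-3 + 3)*4 + D(-4))*(-2))*148 = (((-3 + 3)*4 - 2)*(-2))*148 = ((0*4 - 2)*(-2))*148 = ((0 - 2)*(-2))*148 = -2*(-2)*148 = 4*148 = 592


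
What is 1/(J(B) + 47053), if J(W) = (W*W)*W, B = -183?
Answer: -1/6081434 ≈ -1.6443e-7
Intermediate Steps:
J(W) = W³ (J(W) = W²*W = W³)
1/(J(B) + 47053) = 1/((-183)³ + 47053) = 1/(-6128487 + 47053) = 1/(-6081434) = -1/6081434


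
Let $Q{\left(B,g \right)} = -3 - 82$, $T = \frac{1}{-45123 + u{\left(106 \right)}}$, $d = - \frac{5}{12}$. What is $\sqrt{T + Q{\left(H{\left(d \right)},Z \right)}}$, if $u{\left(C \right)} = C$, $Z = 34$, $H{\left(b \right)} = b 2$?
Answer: $\frac{i \sqrt{172255119582}}{45017} \approx 9.2195 i$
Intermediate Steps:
$d = - \frac{5}{12}$ ($d = \left(-5\right) \frac{1}{12} = - \frac{5}{12} \approx -0.41667$)
$H{\left(b \right)} = 2 b$
$T = - \frac{1}{45017}$ ($T = \frac{1}{-45123 + 106} = \frac{1}{-45017} = - \frac{1}{45017} \approx -2.2214 \cdot 10^{-5}$)
$Q{\left(B,g \right)} = -85$
$\sqrt{T + Q{\left(H{\left(d \right)},Z \right)}} = \sqrt{- \frac{1}{45017} - 85} = \sqrt{- \frac{3826446}{45017}} = \frac{i \sqrt{172255119582}}{45017}$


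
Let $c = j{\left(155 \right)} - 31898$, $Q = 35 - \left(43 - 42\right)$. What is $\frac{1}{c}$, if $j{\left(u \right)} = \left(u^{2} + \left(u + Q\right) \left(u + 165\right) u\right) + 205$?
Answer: $\frac{1}{9366732} \approx 1.0676 \cdot 10^{-7}$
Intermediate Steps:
$Q = 34$ ($Q = 35 - 1 = 34$)
$j{\left(u \right)} = 205 + u^{2} + u \left(34 + u\right) \left(165 + u\right)$ ($j{\left(u \right)} = \left(u^{2} + \left(u + 34\right) \left(u + 165\right) u\right) + 205 = \left(u^{2} + \left(34 + u\right) \left(165 + u\right) u\right) + 205 = \left(u^{2} + u \left(34 + u\right) \left(165 + u\right)\right) + 205 = 205 + u^{2} + u \left(34 + u\right) \left(165 + u\right)$)
$c = 9366732$ ($c = \left(205 + 155^{3} + 200 \cdot 155^{2} + 5610 \cdot 155\right) - 31898 = \left(205 + 3723875 + 200 \cdot 24025 + 869550\right) - 31898 = \left(205 + 3723875 + 4805000 + 869550\right) - 31898 = 9398630 - 31898 = 9366732$)
$\frac{1}{c} = \frac{1}{9366732}$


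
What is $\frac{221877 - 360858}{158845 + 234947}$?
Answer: $- \frac{46327}{131264} \approx -0.35293$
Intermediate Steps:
$\frac{221877 - 360858}{158845 + 234947} = - \frac{138981}{393792} = \left(-138981\right) \frac{1}{393792} = - \frac{46327}{131264}$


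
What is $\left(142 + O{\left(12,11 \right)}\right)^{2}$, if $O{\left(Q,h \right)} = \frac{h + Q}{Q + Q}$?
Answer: $\frac{11771761}{576} \approx 20437.0$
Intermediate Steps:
$O{\left(Q,h \right)} = \frac{Q + h}{2 Q}$
$\left(142 + O{\left(12,11 \right)}\right)^{2} = \left(142 + \frac{12 + 11}{2 \cdot 12}\right)^{2} = \left(142 + \frac{1}{2} \cdot \frac{1}{12} \cdot 23\right)^{2} = \left(142 + \frac{23}{24}\right)^{2} = \left(\frac{3431}{24}\right)^{2} = \frac{11771761}{576}$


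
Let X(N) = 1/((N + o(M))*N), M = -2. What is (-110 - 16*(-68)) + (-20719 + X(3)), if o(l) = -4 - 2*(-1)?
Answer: -59222/3 ≈ -19741.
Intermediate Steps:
o(l) = -2 (o(l) = -4 + 2 = -2)
X(N) = 1/(N*(-2 + N)) (X(N) = 1/((N - 2)*N) = 1/((-2 + N)*N) = 1/(N*(-2 + N)))
(-110 - 16*(-68)) + (-20719 + X(3)) = (-110 - 16*(-68)) + (-20719 + 1/(3*(-2 + 3))) = (-110 + 1088) + (-20719 + (1/3)/1) = 978 + (-20719 + (1/3)*1) = 978 + (-20719 + 1/3) = 978 - 62156/3 = -59222/3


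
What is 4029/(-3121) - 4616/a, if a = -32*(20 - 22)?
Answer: -1833049/24968 ≈ -73.416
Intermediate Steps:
a = 64 (a = -32*(-2) = 64)
4029/(-3121) - 4616/a = 4029/(-3121) - 4616/64 = 4029*(-1/3121) - 4616*1/64 = -4029/3121 - 577/8 = -1833049/24968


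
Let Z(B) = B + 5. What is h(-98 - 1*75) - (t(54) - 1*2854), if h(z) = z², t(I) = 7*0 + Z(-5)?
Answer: 32783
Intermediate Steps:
Z(B) = 5 + B
t(I) = 0 (t(I) = 7*0 + (5 - 5) = 0 + 0 = 0)
h(-98 - 1*75) - (t(54) - 1*2854) = (-98 - 1*75)² - (0 - 1*2854) = (-98 - 75)² - (0 - 2854) = (-173)² - 1*(-2854) = 29929 + 2854 = 32783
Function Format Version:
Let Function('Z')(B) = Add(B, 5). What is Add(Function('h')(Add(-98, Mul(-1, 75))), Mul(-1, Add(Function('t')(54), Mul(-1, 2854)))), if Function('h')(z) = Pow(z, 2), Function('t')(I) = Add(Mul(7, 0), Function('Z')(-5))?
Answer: 32783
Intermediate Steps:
Function('Z')(B) = Add(5, B)
Function('t')(I) = 0 (Function('t')(I) = Add(Mul(7, 0), Add(5, -5)) = Add(0, 0) = 0)
Add(Function('h')(Add(-98, Mul(-1, 75))), Mul(-1, Add(Function('t')(54), Mul(-1, 2854)))) = Add(Pow(Add(-98, Mul(-1, 75)), 2), Mul(-1, Add(0, Mul(-1, 2854)))) = Add(Pow(Add(-98, -75), 2), Mul(-1, Add(0, -2854))) = Add(Pow(-173, 2), Mul(-1, -2854)) = Add(29929, 2854) = 32783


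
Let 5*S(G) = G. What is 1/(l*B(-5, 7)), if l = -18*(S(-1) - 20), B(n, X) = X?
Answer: 5/12726 ≈ 0.00039290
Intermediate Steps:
S(G) = G/5
l = 1818/5 (l = -18*((⅕)*(-1) - 20) = -18*(-⅕ - 20) = -18*(-101/5) = 1818/5 ≈ 363.60)
1/(l*B(-5, 7)) = 1/((1818/5)*7) = 1/(12726/5) = 5/12726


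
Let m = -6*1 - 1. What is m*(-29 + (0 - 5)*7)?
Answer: 448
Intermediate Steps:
m = -7 (m = -6 - 1 = -7)
m*(-29 + (0 - 5)*7) = -7*(-29 + (0 - 5)*7) = -7*(-29 - 5*7) = -7*(-29 - 35) = -7*(-64) = 448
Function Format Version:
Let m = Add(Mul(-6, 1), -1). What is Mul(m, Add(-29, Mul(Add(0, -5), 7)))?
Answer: 448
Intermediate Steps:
m = -7 (m = Add(-6, -1) = -7)
Mul(m, Add(-29, Mul(Add(0, -5), 7))) = Mul(-7, Add(-29, Mul(Add(0, -5), 7))) = Mul(-7, Add(-29, Mul(-5, 7))) = Mul(-7, Add(-29, -35)) = Mul(-7, -64) = 448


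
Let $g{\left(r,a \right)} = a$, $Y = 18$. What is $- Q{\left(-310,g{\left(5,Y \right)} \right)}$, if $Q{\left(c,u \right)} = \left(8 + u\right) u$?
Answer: $-468$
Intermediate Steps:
$Q{\left(c,u \right)} = u \left(8 + u\right)$
$- Q{\left(-310,g{\left(5,Y \right)} \right)} = - 18 \left(8 + 18\right) = - 18 \cdot 26 = \left(-1\right) 468 = -468$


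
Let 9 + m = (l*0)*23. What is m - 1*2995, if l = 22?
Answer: -3004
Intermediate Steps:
m = -9 (m = -9 + (22*0)*23 = -9 + 0*23 = -9 + 0 = -9)
m - 1*2995 = -9 - 1*2995 = -9 - 2995 = -3004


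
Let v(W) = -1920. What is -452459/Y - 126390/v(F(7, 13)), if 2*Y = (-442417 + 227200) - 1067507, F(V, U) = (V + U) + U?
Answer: 1365507741/20523584 ≈ 66.534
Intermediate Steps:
F(V, U) = V + 2*U (F(V, U) = (U + V) + U = V + 2*U)
Y = -641362 (Y = ((-442417 + 227200) - 1067507)/2 = (-215217 - 1067507)/2 = (1/2)*(-1282724) = -641362)
-452459/Y - 126390/v(F(7, 13)) = -452459/(-641362) - 126390/(-1920) = -452459*(-1/641362) - 126390*(-1/1920) = 452459/641362 + 4213/64 = 1365507741/20523584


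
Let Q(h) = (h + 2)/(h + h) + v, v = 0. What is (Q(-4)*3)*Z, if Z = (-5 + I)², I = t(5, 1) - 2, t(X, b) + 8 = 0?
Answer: 675/4 ≈ 168.75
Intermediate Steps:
t(X, b) = -8 (t(X, b) = -8 + 0 = -8)
I = -10 (I = -8 - 2 = -10)
Z = 225 (Z = (-5 - 10)² = (-15)² = 225)
Q(h) = (2 + h)/(2*h) (Q(h) = (h + 2)/(h + h) + 0 = (2 + h)/((2*h)) + 0 = (2 + h)*(1/(2*h)) + 0 = (2 + h)/(2*h) + 0 = (2 + h)/(2*h))
(Q(-4)*3)*Z = (((½)*(2 - 4)/(-4))*3)*225 = (((½)*(-¼)*(-2))*3)*225 = ((¼)*3)*225 = (¾)*225 = 675/4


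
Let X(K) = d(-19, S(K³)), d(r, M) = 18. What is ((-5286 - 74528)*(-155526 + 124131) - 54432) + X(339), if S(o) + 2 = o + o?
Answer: 2505706116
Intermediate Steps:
S(o) = -2 + 2*o (S(o) = -2 + (o + o) = -2 + 2*o)
X(K) = 18
((-5286 - 74528)*(-155526 + 124131) - 54432) + X(339) = ((-5286 - 74528)*(-155526 + 124131) - 54432) + 18 = (-79814*(-31395) - 54432) + 18 = (2505760530 - 54432) + 18 = 2505706098 + 18 = 2505706116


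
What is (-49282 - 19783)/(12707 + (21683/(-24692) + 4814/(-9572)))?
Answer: -4080909681140/750749052651 ≈ -5.4358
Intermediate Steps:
(-49282 - 19783)/(12707 + (21683/(-24692) + 4814/(-9572))) = -69065/(12707 + (21683*(-1/24692) + 4814*(-1/9572))) = -69065/(12707 + (-21683/24692 - 2407/4786)) = -69065/(12707 - 81604241/59087956) = -69065/750749052651/59087956 = -69065*59087956/750749052651 = -4080909681140/750749052651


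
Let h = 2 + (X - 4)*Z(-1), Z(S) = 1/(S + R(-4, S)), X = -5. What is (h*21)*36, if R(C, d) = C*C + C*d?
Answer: 21924/19 ≈ 1153.9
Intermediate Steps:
R(C, d) = C² + C*d
Z(S) = 1/(16 - 3*S) (Z(S) = 1/(S - 4*(-4 + S)) = 1/(S + (16 - 4*S)) = 1/(16 - 3*S))
h = 29/19 (h = 2 + (-5 - 4)/(16 - 3*(-1)) = 2 - 9/(16 + 3) = 2 - 9/19 = 29/19 ≈ 1.5263)
(h*21)*36 = ((29/19)*21)*36 = (609/19)*36 = 21924/19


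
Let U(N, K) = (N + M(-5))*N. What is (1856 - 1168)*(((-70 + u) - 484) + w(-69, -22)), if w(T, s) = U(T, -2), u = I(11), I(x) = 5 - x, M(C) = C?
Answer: 3127648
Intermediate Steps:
U(N, K) = N*(-5 + N) (U(N, K) = (N - 5)*N = (-5 + N)*N = N*(-5 + N))
u = -6 (u = 5 - 1*11 = 5 - 11 = -6)
w(T, s) = T*(-5 + T)
(1856 - 1168)*(((-70 + u) - 484) + w(-69, -22)) = (1856 - 1168)*(((-70 - 6) - 484) - 69*(-5 - 69)) = 688*((-76 - 484) - 69*(-74)) = 688*(-560 + 5106) = 688*4546 = 3127648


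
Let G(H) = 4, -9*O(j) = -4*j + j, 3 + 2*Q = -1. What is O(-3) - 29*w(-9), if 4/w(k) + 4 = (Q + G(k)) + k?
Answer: 105/11 ≈ 9.5455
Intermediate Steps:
Q = -2 (Q = -3/2 + (½)*(-1) = -3/2 - ½ = -2)
O(j) = j/3 (O(j) = -(-4*j + j)/9 = -(-1)*j/3 = j/3)
w(k) = 4/(-2 + k) (w(k) = 4/(-4 + ((-2 + 4) + k)) = 4/(-4 + (2 + k)) = 4/(-2 + k))
O(-3) - 29*w(-9) = (⅓)*(-3) - 116/(-2 - 9) = -1 - 116/(-11) = -1 - 116*(-1)/11 = -1 - 29*(-4/11) = -1 + 116/11 = 105/11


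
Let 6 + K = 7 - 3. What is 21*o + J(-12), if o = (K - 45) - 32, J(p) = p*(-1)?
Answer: -1647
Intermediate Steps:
K = -2 (K = -6 + (7 - 3) = -6 + 4 = -2)
J(p) = -p
o = -79 (o = (-2 - 45) - 32 = -47 - 32 = -79)
21*o + J(-12) = 21*(-79) - 1*(-12) = -1659 + 12 = -1647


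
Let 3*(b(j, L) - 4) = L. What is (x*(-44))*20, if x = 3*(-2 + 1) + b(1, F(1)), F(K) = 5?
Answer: -7040/3 ≈ -2346.7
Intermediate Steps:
b(j, L) = 4 + L/3
x = 8/3 (x = 3*(-2 + 1) + (4 + (1/3)*5) = 3*(-1) + (4 + 5/3) = -3 + 17/3 = 8/3 ≈ 2.6667)
(x*(-44))*20 = ((8/3)*(-44))*20 = -352/3*20 = -7040/3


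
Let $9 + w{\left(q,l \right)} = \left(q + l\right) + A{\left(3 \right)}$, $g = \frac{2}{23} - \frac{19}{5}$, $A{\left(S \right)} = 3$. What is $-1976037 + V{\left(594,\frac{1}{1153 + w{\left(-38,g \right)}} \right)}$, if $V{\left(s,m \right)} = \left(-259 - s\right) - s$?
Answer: $-1977484$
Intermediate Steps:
$g = - \frac{427}{115}$ ($g = 2 \cdot \frac{1}{23} - \frac{19}{5} = \frac{2}{23} - \frac{19}{5} = - \frac{427}{115} \approx -3.713$)
$w{\left(q,l \right)} = -6 + l + q$ ($w{\left(q,l \right)} = -9 + \left(\left(q + l\right) + 3\right) = -9 + \left(\left(l + q\right) + 3\right) = -9 + \left(3 + l + q\right) = -6 + l + q$)
$V{\left(s,m \right)} = -259 - 2 s$
$-1976037 + V{\left(594,\frac{1}{1153 + w{\left(-38,g \right)}} \right)} = -1976037 - 1447 = -1977484$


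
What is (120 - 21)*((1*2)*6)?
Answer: 1188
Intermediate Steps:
(120 - 21)*((1*2)*6) = 99*(2*6) = 99*12 = 1188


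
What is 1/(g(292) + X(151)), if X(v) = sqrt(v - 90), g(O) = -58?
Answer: -58/3303 - sqrt(61)/3303 ≈ -0.019924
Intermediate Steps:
X(v) = sqrt(-90 + v)
1/(g(292) + X(151)) = 1/(-58 + sqrt(-90 + 151)) = 1/(-58 + sqrt(61))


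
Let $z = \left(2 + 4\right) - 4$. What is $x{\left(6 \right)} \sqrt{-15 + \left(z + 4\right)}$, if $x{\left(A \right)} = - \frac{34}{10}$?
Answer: $- \frac{51 i}{5} \approx - 10.2 i$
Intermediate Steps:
$x{\left(A \right)} = - \frac{17}{5}$ ($x{\left(A \right)} = \left(-34\right) \frac{1}{10} = - \frac{17}{5}$)
$z = 2$ ($z = 6 - 4 = 2$)
$x{\left(6 \right)} \sqrt{-15 + \left(z + 4\right)} = - \frac{17 \sqrt{-15 + \left(2 + 4\right)}}{5} = - \frac{17 \sqrt{-15 + 6}}{5} = - \frac{17 \sqrt{-9}}{5} = - \frac{17 \cdot 3 i}{5} = - \frac{51 i}{5}$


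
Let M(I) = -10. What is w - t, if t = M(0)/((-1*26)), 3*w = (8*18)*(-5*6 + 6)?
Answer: -14981/13 ≈ -1152.4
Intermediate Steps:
w = -1152 (w = ((8*18)*(-5*6 + 6))/3 = (144*(-30 + 6))/3 = (144*(-24))/3 = (1/3)*(-3456) = -1152)
t = 5/13 (t = -10/(-1*26) = -10/(-26) = -1/26*(-10) = 5/13 ≈ 0.38462)
w - t = -1152 - 1*5/13 = -1152 - 5/13 = -14981/13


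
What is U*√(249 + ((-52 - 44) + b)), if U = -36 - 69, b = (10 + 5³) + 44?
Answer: -210*√83 ≈ -1913.2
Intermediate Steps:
b = 179 (b = (10 + 125) + 44 = 135 + 44 = 179)
U = -105
U*√(249 + ((-52 - 44) + b)) = -105*√(249 + ((-52 - 44) + 179)) = -105*√(249 + (-96 + 179)) = -105*√(249 + 83) = -210*√83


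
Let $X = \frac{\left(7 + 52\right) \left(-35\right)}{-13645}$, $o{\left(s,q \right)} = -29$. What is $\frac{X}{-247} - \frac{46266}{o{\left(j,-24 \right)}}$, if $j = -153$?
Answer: $\frac{31186186781}{19547827} \approx 1595.4$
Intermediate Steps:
$X = \frac{413}{2729}$ ($X = 59 \left(-35\right) \left(- \frac{1}{13645}\right) = \left(-2065\right) \left(- \frac{1}{13645}\right) = \frac{413}{2729} \approx 0.15134$)
$\frac{X}{-247} - \frac{46266}{o{\left(j,-24 \right)}} = \frac{413}{2729 \left(-247\right)} - \frac{46266}{-29} = \frac{413}{2729} \left(- \frac{1}{247}\right) - - \frac{46266}{29} = - \frac{413}{674063} + \frac{46266}{29} = \frac{31186186781}{19547827}$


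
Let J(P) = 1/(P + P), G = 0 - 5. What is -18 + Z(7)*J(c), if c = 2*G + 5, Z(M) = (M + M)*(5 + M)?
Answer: -174/5 ≈ -34.800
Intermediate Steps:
Z(M) = 2*M*(5 + M) (Z(M) = (2*M)*(5 + M) = 2*M*(5 + M))
G = -5
c = -5 (c = 2*(-5) + 5 = -10 + 5 = -5)
J(P) = 1/(2*P)
-18 + Z(7)*J(c) = -18 + (2*7*(5 + 7))*((½)/(-5)) = -18 + (2*7*12)*((½)*(-⅕)) = -18 + 168*(-⅒) = -18 - 84/5 = -174/5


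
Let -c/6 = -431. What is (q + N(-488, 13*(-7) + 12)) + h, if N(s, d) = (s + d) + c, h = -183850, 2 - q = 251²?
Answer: -244830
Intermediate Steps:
c = 2586 (c = -6*(-431) = 2586)
q = -62999 (q = 2 - 1*251² = 2 - 1*63001 = 2 - 63001 = -62999)
N(s, d) = 2586 + d + s (N(s, d) = (s + d) + 2586 = (d + s) + 2586 = 2586 + d + s)
(q + N(-488, 13*(-7) + 12)) + h = (-62999 + (2586 + (13*(-7) + 12) - 488)) - 183850 = (-62999 + (2586 + (-91 + 12) - 488)) - 183850 = (-62999 + (2586 - 79 - 488)) - 183850 = (-62999 + 2019) - 183850 = -60980 - 183850 = -244830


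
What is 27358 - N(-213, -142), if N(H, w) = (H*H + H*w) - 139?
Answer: -48118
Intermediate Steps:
N(H, w) = -139 + H**2 + H*w (N(H, w) = (H**2 + H*w) - 139 = -139 + H**2 + H*w)
27358 - N(-213, -142) = 27358 - (-139 + (-213)**2 - 213*(-142)) = 27358 - (-139 + 45369 + 30246) = 27358 - 1*75476 = 27358 - 75476 = -48118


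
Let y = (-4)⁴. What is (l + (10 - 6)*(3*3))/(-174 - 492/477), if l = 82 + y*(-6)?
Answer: 112731/13915 ≈ 8.1014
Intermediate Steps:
y = 256
l = -1454 (l = 82 + 256*(-6) = 82 - 1536 = -1454)
(l + (10 - 6)*(3*3))/(-174 - 492/477) = (-1454 + (10 - 6)*(3*3))/(-174 - 492/477) = (-1454 + 4*9)/(-174 - 492*1/477) = (-1454 + 36)/(-174 - 164/159) = -1418/(-27830/159) = -159/27830*(-1418) = 112731/13915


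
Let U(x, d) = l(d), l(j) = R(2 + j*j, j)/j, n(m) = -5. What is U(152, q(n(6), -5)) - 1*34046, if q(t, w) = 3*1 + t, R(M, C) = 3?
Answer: -68095/2 ≈ -34048.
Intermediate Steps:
q(t, w) = 3 + t
l(j) = 3/j
U(x, d) = 3/d
U(152, q(n(6), -5)) - 1*34046 = 3/(3 - 5) - 1*34046 = 3/(-2) - 34046 = 3*(-½) - 34046 = -3/2 - 34046 = -68095/2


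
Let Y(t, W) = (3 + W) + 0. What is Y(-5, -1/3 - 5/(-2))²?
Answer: 961/36 ≈ 26.694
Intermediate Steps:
Y(t, W) = 3 + W
Y(-5, -1/3 - 5/(-2))² = (3 + (-1/3 - 5/(-2)))² = (3 + (-1*⅓ - 5*(-½)))² = (3 + (-⅓ + 5/2))² = (3 + 13/6)² = (31/6)² = 961/36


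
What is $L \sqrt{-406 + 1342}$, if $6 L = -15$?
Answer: $- 15 \sqrt{26} \approx -76.485$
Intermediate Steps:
$L = - \frac{5}{2}$ ($L = \frac{1}{6} \left(-15\right) = - \frac{5}{2} \approx -2.5$)
$L \sqrt{-406 + 1342} = - \frac{5 \sqrt{-406 + 1342}}{2} = - \frac{5 \sqrt{936}}{2} = - \frac{5 \cdot 6 \sqrt{26}}{2} = - 15 \sqrt{26}$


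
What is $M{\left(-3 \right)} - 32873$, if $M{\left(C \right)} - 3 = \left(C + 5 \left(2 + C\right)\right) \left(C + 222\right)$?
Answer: $-34622$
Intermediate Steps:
$M{\left(C \right)} = 3 + \left(10 + 6 C\right) \left(222 + C\right)$ ($M{\left(C \right)} = 3 + \left(C + 5 \left(2 + C\right)\right) \left(C + 222\right) = 3 + \left(C + \left(10 + 5 C\right)\right) \left(222 + C\right) = 3 + \left(10 + 6 C\right) \left(222 + C\right)$)
$M{\left(-3 \right)} - 32873 = \left(2223 + 6 \left(-3\right)^{2} + 1342 \left(-3\right)\right) - 32873 = \left(2223 + 6 \cdot 9 - 4026\right) - 32873 = \left(2223 + 54 - 4026\right) - 32873 = -1749 - 32873 = -34622$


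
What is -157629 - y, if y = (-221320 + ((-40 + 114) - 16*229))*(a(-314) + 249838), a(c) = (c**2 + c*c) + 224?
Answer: 100591739511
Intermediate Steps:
a(c) = 224 + 2*c**2 (a(c) = (c**2 + c**2) + 224 = 2*c**2 + 224 = 224 + 2*c**2)
y = -100591897140 (y = (-221320 + ((-40 + 114) - 16*229))*((224 + 2*(-314)**2) + 249838) = (-221320 + (74 - 3664))*((224 + 2*98596) + 249838) = (-221320 - 3590)*((224 + 197192) + 249838) = -224910*(197416 + 249838) = -224910*447254 = -100591897140)
-157629 - y = -157629 - 1*(-100591897140) = -157629 + 100591897140 = 100591739511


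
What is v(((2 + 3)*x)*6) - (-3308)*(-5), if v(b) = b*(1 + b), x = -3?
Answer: -8530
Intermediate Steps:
v(((2 + 3)*x)*6) - (-3308)*(-5) = (((2 + 3)*(-3))*6)*(1 + ((2 + 3)*(-3))*6) - (-3308)*(-5) = ((5*(-3))*6)*(1 + (5*(-3))*6) - 1*16540 = (-15*6)*(1 - 15*6) - 16540 = -90*(1 - 90) - 16540 = -90*(-89) - 16540 = 8010 - 16540 = -8530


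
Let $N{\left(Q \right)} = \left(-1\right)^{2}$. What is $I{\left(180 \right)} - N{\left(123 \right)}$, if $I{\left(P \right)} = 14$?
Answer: $13$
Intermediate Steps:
$N{\left(Q \right)} = 1$
$I{\left(180 \right)} - N{\left(123 \right)} = 14 - 1 = 13$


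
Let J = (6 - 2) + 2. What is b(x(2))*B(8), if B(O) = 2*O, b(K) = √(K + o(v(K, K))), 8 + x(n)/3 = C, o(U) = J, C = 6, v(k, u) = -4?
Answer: 0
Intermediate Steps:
J = 6 (J = 4 + 2 = 6)
o(U) = 6
x(n) = -6 (x(n) = -24 + 3*6 = -24 + 18 = -6)
b(K) = √(6 + K) (b(K) = √(K + 6) = √(6 + K))
b(x(2))*B(8) = √(6 - 6)*(2*8) = √0*16 = 0*16 = 0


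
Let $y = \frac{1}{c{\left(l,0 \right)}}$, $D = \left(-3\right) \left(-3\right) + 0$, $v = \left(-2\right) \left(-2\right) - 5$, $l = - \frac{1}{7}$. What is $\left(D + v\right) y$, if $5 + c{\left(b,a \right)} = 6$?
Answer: $8$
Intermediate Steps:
$l = - \frac{1}{7}$ ($l = \left(-1\right) \frac{1}{7} = - \frac{1}{7} \approx -0.14286$)
$c{\left(b,a \right)} = 1$ ($c{\left(b,a \right)} = -5 + 6 = 1$)
$v = -1$ ($v = 4 - 5 = -1$)
$D = 9$ ($D = 9 + 0 = 9$)
$y = 1$ ($y = 1^{-1} = 1$)
$\left(D + v\right) y = \left(9 - 1\right) 1 = 8 \cdot 1 = 8$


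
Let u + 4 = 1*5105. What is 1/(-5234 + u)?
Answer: -1/133 ≈ -0.0075188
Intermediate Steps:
u = 5101 (u = -4 + 1*5105 = -4 + 5105 = 5101)
1/(-5234 + u) = 1/(-5234 + 5101) = 1/(-133) = -1/133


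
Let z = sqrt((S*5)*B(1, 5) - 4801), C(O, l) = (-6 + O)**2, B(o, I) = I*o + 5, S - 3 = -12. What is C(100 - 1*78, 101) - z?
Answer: 256 - I*sqrt(5251) ≈ 256.0 - 72.464*I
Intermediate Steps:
S = -9 (S = 3 - 12 = -9)
B(o, I) = 5 + I*o
z = I*sqrt(5251) (z = sqrt((-9*5)*(5 + 5*1) - 4801) = sqrt(-45*(5 + 5) - 4801) = sqrt(-45*10 - 4801) = sqrt(-450 - 4801) = sqrt(-5251) = I*sqrt(5251) ≈ 72.464*I)
C(100 - 1*78, 101) - z = (-6 + (100 - 1*78))**2 - I*sqrt(5251) = (-6 + (100 - 78))**2 - I*sqrt(5251) = (-6 + 22)**2 - I*sqrt(5251) = 16**2 - I*sqrt(5251) = 256 - I*sqrt(5251)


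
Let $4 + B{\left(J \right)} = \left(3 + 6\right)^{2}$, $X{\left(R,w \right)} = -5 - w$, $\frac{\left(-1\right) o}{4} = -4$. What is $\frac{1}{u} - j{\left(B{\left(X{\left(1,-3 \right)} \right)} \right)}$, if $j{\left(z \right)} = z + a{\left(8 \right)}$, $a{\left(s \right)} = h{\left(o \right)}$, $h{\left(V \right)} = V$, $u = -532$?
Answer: $- \frac{49477}{532} \approx -93.002$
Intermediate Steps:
$o = 16$ ($o = \left(-4\right) \left(-4\right) = 16$)
$a{\left(s \right)} = 16$
$B{\left(J \right)} = 77$ ($B{\left(J \right)} = -4 + \left(3 + 6\right)^{2} = -4 + 9^{2} = -4 + 81 = 77$)
$j{\left(z \right)} = 16 + z$ ($j{\left(z \right)} = z + 16 = 16 + z$)
$\frac{1}{u} - j{\left(B{\left(X{\left(1,-3 \right)} \right)} \right)} = \frac{1}{-532} - \left(16 + 77\right) = - \frac{1}{532} - 93 = - \frac{49477}{532}$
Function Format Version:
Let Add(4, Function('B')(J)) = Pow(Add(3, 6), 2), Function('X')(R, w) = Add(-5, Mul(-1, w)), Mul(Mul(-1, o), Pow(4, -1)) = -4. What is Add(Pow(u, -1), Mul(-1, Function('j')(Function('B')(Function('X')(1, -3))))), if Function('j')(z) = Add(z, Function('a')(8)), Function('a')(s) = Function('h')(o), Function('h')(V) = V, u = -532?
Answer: Rational(-49477, 532) ≈ -93.002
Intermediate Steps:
o = 16 (o = Mul(-4, -4) = 16)
Function('a')(s) = 16
Function('B')(J) = 77 (Function('B')(J) = Add(-4, Pow(Add(3, 6), 2)) = Add(-4, Pow(9, 2)) = Add(-4, 81) = 77)
Function('j')(z) = Add(16, z) (Function('j')(z) = Add(z, 16) = Add(16, z))
Add(Pow(u, -1), Mul(-1, Function('j')(Function('B')(Function('X')(1, -3))))) = Add(Pow(-532, -1), Mul(-1, Add(16, 77))) = Add(Rational(-1, 532), Mul(-1, 93)) = Add(Rational(-1, 532), -93) = Rational(-49477, 532)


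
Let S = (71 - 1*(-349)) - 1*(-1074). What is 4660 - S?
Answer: 3166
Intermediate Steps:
S = 1494 (S = (71 + 349) + 1074 = 420 + 1074 = 1494)
4660 - S = 4660 - 1*1494 = 4660 - 1494 = 3166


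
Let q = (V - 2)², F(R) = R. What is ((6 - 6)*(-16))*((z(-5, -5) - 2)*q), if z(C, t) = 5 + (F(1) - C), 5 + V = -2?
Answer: 0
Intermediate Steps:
V = -7 (V = -5 - 2 = -7)
z(C, t) = 6 - C (z(C, t) = 5 + (1 - C) = 6 - C)
q = 81 (q = (-7 - 2)² = (-9)² = 81)
((6 - 6)*(-16))*((z(-5, -5) - 2)*q) = ((6 - 6)*(-16))*(((6 - 1*(-5)) - 2)*81) = (0*(-16))*(((6 + 5) - 2)*81) = 0*((11 - 2)*81) = 0*(9*81) = 0*729 = 0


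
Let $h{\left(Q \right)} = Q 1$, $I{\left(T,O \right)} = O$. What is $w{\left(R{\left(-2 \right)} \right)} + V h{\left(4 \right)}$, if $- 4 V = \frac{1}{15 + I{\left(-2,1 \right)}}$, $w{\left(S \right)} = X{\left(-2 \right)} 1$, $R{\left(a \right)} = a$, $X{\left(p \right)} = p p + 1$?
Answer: $\frac{79}{16} \approx 4.9375$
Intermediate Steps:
$X{\left(p \right)} = 1 + p^{2}$ ($X{\left(p \right)} = p^{2} + 1 = 1 + p^{2}$)
$w{\left(S \right)} = 5$ ($w{\left(S \right)} = \left(1 + \left(-2\right)^{2}\right) 1 = \left(1 + 4\right) 1 = 5 \cdot 1 = 5$)
$h{\left(Q \right)} = Q$
$V = - \frac{1}{64}$ ($V = - \frac{1}{4 \left(15 + 1\right)} = - \frac{1}{4 \cdot 16} = \left(- \frac{1}{4}\right) \frac{1}{16} = - \frac{1}{64} \approx -0.015625$)
$w{\left(R{\left(-2 \right)} \right)} + V h{\left(4 \right)} = 5 - \frac{1}{16} = \frac{79}{16}$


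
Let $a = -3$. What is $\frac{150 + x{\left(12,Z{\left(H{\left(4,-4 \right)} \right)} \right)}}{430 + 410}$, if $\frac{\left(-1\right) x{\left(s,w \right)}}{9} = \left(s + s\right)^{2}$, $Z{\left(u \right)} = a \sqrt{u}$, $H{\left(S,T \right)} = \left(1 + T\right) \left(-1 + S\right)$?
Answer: $- \frac{839}{140} \approx -5.9929$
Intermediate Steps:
$Z{\left(u \right)} = - 3 \sqrt{u}$
$x{\left(s,w \right)} = - 36 s^{2}$ ($x{\left(s,w \right)} = - 9 \left(s + s\right)^{2} = - 9 \left(2 s\right)^{2} = - 9 \cdot 4 s^{2} = - 36 s^{2}$)
$\frac{150 + x{\left(12,Z{\left(H{\left(4,-4 \right)} \right)} \right)}}{430 + 410} = \frac{150 - 36 \cdot 12^{2}}{430 + 410} = \frac{150 - 5184}{840} = \left(150 - 5184\right) \frac{1}{840} = \left(-5034\right) \frac{1}{840} = - \frac{839}{140}$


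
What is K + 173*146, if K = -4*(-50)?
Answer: 25458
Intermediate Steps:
K = 200
K + 173*146 = 200 + 173*146 = 200 + 25258 = 25458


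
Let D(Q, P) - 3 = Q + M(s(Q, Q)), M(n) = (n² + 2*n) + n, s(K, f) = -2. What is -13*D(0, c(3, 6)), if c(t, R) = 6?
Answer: -13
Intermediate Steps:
M(n) = n² + 3*n
D(Q, P) = 1 + Q (D(Q, P) = 3 + (Q - 2*(3 - 2)) = 3 + (Q - 2*1) = 3 + (Q - 2) = 3 + (-2 + Q) = 1 + Q)
-13*D(0, c(3, 6)) = -13*(1 + 0) = -13*1 = -13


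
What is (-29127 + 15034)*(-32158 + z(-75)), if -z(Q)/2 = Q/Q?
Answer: 453230880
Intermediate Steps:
z(Q) = -2 (z(Q) = -2*Q/Q = -2*1 = -2)
(-29127 + 15034)*(-32158 + z(-75)) = (-29127 + 15034)*(-32158 - 2) = -14093*(-32160) = 453230880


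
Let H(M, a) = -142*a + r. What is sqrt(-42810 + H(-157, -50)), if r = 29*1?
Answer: I*sqrt(35681) ≈ 188.89*I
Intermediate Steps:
r = 29
H(M, a) = 29 - 142*a (H(M, a) = -142*a + 29 = 29 - 142*a)
sqrt(-42810 + H(-157, -50)) = sqrt(-42810 + (29 - 142*(-50))) = sqrt(-42810 + (29 + 7100)) = sqrt(-42810 + 7129) = sqrt(-35681) = I*sqrt(35681)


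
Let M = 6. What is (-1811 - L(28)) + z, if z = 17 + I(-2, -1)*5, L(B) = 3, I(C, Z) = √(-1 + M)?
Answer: -1797 + 5*√5 ≈ -1785.8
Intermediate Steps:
I(C, Z) = √5 (I(C, Z) = √(-1 + 6) = √5)
z = 17 + 5*√5 (z = 17 + √5*5 = 17 + 5*√5 ≈ 28.180)
(-1811 - L(28)) + z = (-1811 - 1*3) + (17 + 5*√5) = (-1811 - 3) + (17 + 5*√5) = -1814 + (17 + 5*√5) = -1797 + 5*√5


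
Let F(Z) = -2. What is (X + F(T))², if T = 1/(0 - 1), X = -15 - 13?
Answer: 900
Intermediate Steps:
X = -28
T = -1 (T = 1/(-1) = -1)
(X + F(T))² = (-28 - 2)² = (-30)² = 900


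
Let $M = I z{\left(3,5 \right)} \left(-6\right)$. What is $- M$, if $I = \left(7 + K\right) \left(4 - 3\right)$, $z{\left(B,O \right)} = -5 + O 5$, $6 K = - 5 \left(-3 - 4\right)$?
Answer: $1540$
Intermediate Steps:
$K = \frac{35}{6}$ ($K = \frac{\left(-5\right) \left(-3 - 4\right)}{6} = \frac{\left(-5\right) \left(-7\right)}{6} = \frac{1}{6} \cdot 35 = \frac{35}{6} \approx 5.8333$)
$z{\left(B,O \right)} = -5 + 5 O$
$I = \frac{77}{6}$ ($I = \left(7 + \frac{35}{6}\right) \left(4 - 3\right) = \frac{77}{6} \cdot 1 = \frac{77}{6} \approx 12.833$)
$M = -1540$ ($M = \frac{77 \left(-5 + 5 \cdot 5\right)}{6} \left(-6\right) = \frac{77 \left(-5 + 25\right)}{6} \left(-6\right) = \frac{77}{6} \cdot 20 \left(-6\right) = \frac{770}{3} \left(-6\right) = -1540$)
$- M = \left(-1\right) \left(-1540\right) = 1540$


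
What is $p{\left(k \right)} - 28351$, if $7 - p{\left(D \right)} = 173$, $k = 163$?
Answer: $-28517$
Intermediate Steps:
$p{\left(D \right)} = -166$ ($p{\left(D \right)} = 7 - 173 = -166$)
$p{\left(k \right)} - 28351 = -166 - 28351 = -28517$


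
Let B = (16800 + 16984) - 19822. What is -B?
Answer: -13962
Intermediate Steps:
B = 13962 (B = 33784 - 19822 = 13962)
-B = -1*13962 = -13962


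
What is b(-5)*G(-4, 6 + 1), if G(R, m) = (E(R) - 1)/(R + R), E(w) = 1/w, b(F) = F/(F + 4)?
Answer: 25/32 ≈ 0.78125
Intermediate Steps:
b(F) = F/(4 + F)
G(R, m) = (-1 + 1/R)/(2*R) (G(R, m) = (1/R - 1)/(R + R) = (-1 + 1/R)/((2*R)) = (-1 + 1/R)*(1/(2*R)) = (-1 + 1/R)/(2*R))
b(-5)*G(-4, 6 + 1) = (-5/(4 - 5))*((½)*(1 - 1*(-4))/(-4)²) = (-5/(-1))*((½)*(1/16)*(1 + 4)) = (-5*(-1))*((½)*(1/16)*5) = 5*(5/32) = 25/32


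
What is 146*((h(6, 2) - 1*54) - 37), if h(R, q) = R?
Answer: -12410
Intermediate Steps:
146*((h(6, 2) - 1*54) - 37) = 146*((6 - 1*54) - 37) = 146*((6 - 54) - 37) = 146*(-48 - 37) = 146*(-85) = -12410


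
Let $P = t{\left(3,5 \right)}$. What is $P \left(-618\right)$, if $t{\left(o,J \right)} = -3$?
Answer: $1854$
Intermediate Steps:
$P = -3$
$P \left(-618\right) = \left(-3\right) \left(-618\right) = 1854$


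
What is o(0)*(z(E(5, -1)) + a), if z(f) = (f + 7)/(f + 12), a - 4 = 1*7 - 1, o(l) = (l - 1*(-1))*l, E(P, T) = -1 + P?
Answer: 0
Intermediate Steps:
o(l) = l*(1 + l) (o(l) = (l + 1)*l = (1 + l)*l = l*(1 + l))
a = 10 (a = 4 + (1*7 - 1) = 4 + (7 - 1) = 4 + 6 = 10)
z(f) = (7 + f)/(12 + f)
o(0)*(z(E(5, -1)) + a) = (0*(1 + 0))*((7 + (-1 + 5))/(12 + (-1 + 5)) + 10) = (0*1)*((7 + 4)/(12 + 4) + 10) = 0*(11/16 + 10) = 0*(171/16) = 0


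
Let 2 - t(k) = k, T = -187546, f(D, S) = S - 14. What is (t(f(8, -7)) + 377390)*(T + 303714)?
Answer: 43843313384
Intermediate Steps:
f(D, S) = -14 + S
t(k) = 2 - k
(t(f(8, -7)) + 377390)*(T + 303714) = ((2 - (-14 - 7)) + 377390)*(-187546 + 303714) = ((2 - 1*(-21)) + 377390)*116168 = ((2 + 21) + 377390)*116168 = (23 + 377390)*116168 = 377413*116168 = 43843313384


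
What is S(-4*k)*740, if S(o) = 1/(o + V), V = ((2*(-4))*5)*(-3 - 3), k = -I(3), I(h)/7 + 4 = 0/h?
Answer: 185/32 ≈ 5.7813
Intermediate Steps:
I(h) = -28 (I(h) = -28 + 7*(0/h) = -28 + 7*0 = -28 + 0 = -28)
k = 28 (k = -1*(-28) = 28)
V = 240 (V = -8*5*(-6) = -40*(-6) = 240)
S(o) = 1/(240 + o) (S(o) = 1/(o + 240) = 1/(240 + o))
S(-4*k)*740 = 740/(240 - 4*28) = 740/(240 - 112) = 740/128 = (1/128)*740 = 185/32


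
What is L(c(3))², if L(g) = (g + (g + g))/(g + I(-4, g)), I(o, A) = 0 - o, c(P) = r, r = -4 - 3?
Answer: 49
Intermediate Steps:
r = -7
c(P) = -7
I(o, A) = -o
L(g) = 3*g/(4 + g) (L(g) = (g + (g + g))/(g - 1*(-4)) = (g + 2*g)/(g + 4) = (3*g)/(4 + g) = 3*g/(4 + g))
L(c(3))² = (3*(-7)/(4 - 7))² = (3*(-7)/(-3))² = (3*(-7)*(-⅓))² = 7² = 49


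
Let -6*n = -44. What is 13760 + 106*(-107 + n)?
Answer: 9586/3 ≈ 3195.3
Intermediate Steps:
n = 22/3 (n = -⅙*(-44) = 22/3 ≈ 7.3333)
13760 + 106*(-107 + n) = 13760 + 106*(-107 + 22/3) = 13760 + 106*(-299/3) = 13760 - 31694/3 = 9586/3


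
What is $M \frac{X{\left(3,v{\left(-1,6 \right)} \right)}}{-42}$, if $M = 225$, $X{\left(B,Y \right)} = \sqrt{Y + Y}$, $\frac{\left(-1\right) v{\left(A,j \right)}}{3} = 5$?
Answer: $- \frac{75 i \sqrt{30}}{14} \approx - 29.342 i$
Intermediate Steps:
$v{\left(A,j \right)} = -15$ ($v{\left(A,j \right)} = \left(-3\right) 5 = -15$)
$X{\left(B,Y \right)} = \sqrt{2} \sqrt{Y}$ ($X{\left(B,Y \right)} = \sqrt{2 Y} = \sqrt{2} \sqrt{Y}$)
$M \frac{X{\left(3,v{\left(-1,6 \right)} \right)}}{-42} = 225 \frac{\sqrt{2} \sqrt{-15}}{-42} = 225 \sqrt{2} i \sqrt{15} \left(- \frac{1}{42}\right) = 225 i \sqrt{30} \left(- \frac{1}{42}\right) = 225 \left(- \frac{i \sqrt{30}}{42}\right) = - \frac{75 i \sqrt{30}}{14}$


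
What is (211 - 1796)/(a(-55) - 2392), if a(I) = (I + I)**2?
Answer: -1585/9708 ≈ -0.16327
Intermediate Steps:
a(I) = 4*I**2 (a(I) = (2*I)**2 = 4*I**2)
(211 - 1796)/(a(-55) - 2392) = (211 - 1796)/(4*(-55)**2 - 2392) = -1585/(4*3025 - 2392) = -1585/(12100 - 2392) = -1585/9708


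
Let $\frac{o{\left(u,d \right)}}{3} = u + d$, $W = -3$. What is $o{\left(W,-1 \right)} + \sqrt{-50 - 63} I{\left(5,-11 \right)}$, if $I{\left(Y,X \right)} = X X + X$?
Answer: $-12 + 110 i \sqrt{113} \approx -12.0 + 1169.3 i$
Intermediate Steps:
$I{\left(Y,X \right)} = X + X^{2}$ ($I{\left(Y,X \right)} = X^{2} + X = X + X^{2}$)
$o{\left(u,d \right)} = 3 d + 3 u$ ($o{\left(u,d \right)} = 3 \left(u + d\right) = 3 \left(d + u\right) = 3 d + 3 u$)
$o{\left(W,-1 \right)} + \sqrt{-50 - 63} I{\left(5,-11 \right)} = \left(3 \left(-1\right) + 3 \left(-3\right)\right) + \sqrt{-50 - 63} \left(- 11 \left(1 - 11\right)\right) = \left(-3 - 9\right) + \sqrt{-113} \left(\left(-11\right) \left(-10\right)\right) = -12 + i \sqrt{113} \cdot 110 = -12 + 110 i \sqrt{113}$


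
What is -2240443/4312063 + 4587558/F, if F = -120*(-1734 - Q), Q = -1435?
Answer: 142764145053/1121136380 ≈ 127.34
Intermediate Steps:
F = 35880 (F = -120*(-1734 - 1*(-1435)) = -120*(-1734 + 1435) = -120*(-299) = 35880)
-2240443/4312063 + 4587558/F = -2240443/4312063 + 4587558/35880 = -2240443*1/4312063 + 4587558*(1/35880) = -2240443/4312063 + 764593/5980 = 142764145053/1121136380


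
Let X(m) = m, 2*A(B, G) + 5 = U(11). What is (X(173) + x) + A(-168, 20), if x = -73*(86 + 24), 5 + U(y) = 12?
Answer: -7856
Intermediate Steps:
U(y) = 7 (U(y) = -5 + 12 = 7)
A(B, G) = 1 (A(B, G) = -5/2 + (½)*7 = -5/2 + 7/2 = 1)
x = -8030 (x = -73*110 = -8030)
(X(173) + x) + A(-168, 20) = (173 - 8030) + 1 = -7857 + 1 = -7856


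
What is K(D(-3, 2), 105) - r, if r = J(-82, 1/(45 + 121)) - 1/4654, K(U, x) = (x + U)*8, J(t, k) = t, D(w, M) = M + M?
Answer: 4439917/4654 ≈ 954.00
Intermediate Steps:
D(w, M) = 2*M
K(U, x) = 8*U + 8*x (K(U, x) = (U + x)*8 = 8*U + 8*x)
r = -381629/4654 (r = -82 - 1/4654 = -381629/4654 ≈ -82.000)
K(D(-3, 2), 105) - r = (8*(2*2) + 8*105) - 1*(-381629/4654) = (8*4 + 840) + 381629/4654 = (32 + 840) + 381629/4654 = 872 + 381629/4654 = 4439917/4654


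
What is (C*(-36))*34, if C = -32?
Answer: 39168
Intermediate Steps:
(C*(-36))*34 = -32*(-36)*34 = 1152*34 = 39168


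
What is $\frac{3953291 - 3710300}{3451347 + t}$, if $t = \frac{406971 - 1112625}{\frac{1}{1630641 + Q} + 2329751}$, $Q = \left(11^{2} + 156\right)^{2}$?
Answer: $\frac{107395190304552129}{1525398205461573473} \approx 0.070405$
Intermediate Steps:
$Q = 76729$ ($Q = \left(121 + 156\right)^{2} = 277^{2} = 76729$)
$t = - \frac{401604156660}{1325915654957}$ ($t = \frac{406971 - 1112625}{\frac{1}{1630641 + 76729} + 2329751} = - \frac{705654}{\frac{1}{1707370} + 2329751} = - \frac{705654}{\frac{3977746964871}{1707370}} = \left(-705654\right) \frac{1707370}{3977746964871} = - \frac{401604156660}{1325915654957} \approx -0.30289$)
$\frac{3953291 - 3710300}{3451347 + t} = \frac{3953291 - 3710300}{3451347 - \frac{401604156660}{1325915654957}} = \frac{242991}{\frac{4576194616384720419}{1325915654957}} = 242991 \cdot \frac{1325915654957}{4576194616384720419} = \frac{107395190304552129}{1525398205461573473}$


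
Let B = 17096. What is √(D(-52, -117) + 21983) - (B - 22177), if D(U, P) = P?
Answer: 5081 + 29*√26 ≈ 5228.9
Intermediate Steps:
√(D(-52, -117) + 21983) - (B - 22177) = √(-117 + 21983) - (17096 - 22177) = √21866 - 1*(-5081) = 29*√26 + 5081 = 5081 + 29*√26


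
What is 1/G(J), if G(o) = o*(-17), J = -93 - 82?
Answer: 1/2975 ≈ 0.00033613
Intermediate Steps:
J = -175
G(o) = -17*o
1/G(J) = 1/(-17*(-175)) = 1/2975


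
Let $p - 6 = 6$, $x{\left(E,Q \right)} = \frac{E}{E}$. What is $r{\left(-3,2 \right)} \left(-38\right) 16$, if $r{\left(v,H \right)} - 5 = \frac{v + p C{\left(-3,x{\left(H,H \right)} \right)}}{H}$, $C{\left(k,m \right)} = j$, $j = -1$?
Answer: $1520$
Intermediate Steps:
$x{\left(E,Q \right)} = 1$
$p = 12$ ($p = 6 + 6 = 12$)
$C{\left(k,m \right)} = -1$
$r{\left(v,H \right)} = 5 + \frac{-12 + v}{H}$ ($r{\left(v,H \right)} = 5 + \frac{v + 12 \left(-1\right)}{H} = 5 + \frac{v - 12}{H} = 5 + \frac{-12 + v}{H}$)
$r{\left(-3,2 \right)} \left(-38\right) 16 = \frac{-12 - 3 + 5 \cdot 2}{2} \left(-38\right) 16 = \frac{-12 - 3 + 10}{2} \left(-38\right) 16 = \frac{1}{2} \left(-5\right) \left(-38\right) 16 = \left(- \frac{5}{2}\right) \left(-38\right) 16 = 95 \cdot 16 = 1520$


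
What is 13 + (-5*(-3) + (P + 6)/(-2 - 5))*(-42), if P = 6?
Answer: -545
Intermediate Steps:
13 + (-5*(-3) + (P + 6)/(-2 - 5))*(-42) = 13 + (-5*(-3) + (6 + 6)/(-2 - 5))*(-42) = 13 + (15 + 12/(-7))*(-42) = 13 + (15 + 12*(-⅐))*(-42) = 13 + (15 - 12/7)*(-42) = 13 + (93/7)*(-42) = 13 - 558 = -545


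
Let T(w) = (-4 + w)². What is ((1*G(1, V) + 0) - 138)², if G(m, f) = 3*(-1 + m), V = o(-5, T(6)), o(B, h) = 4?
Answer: 19044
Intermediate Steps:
V = 4
G(m, f) = -3 + 3*m
((1*G(1, V) + 0) - 138)² = ((1*(-3 + 3*1) + 0) - 138)² = ((1*(-3 + 3) + 0) - 138)² = ((1*0 + 0) - 138)² = ((0 + 0) - 138)² = (0 - 138)² = (-138)² = 19044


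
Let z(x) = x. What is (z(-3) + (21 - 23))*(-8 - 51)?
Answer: 295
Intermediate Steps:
(z(-3) + (21 - 23))*(-8 - 51) = (-3 + (21 - 23))*(-8 - 51) = (-3 - 2)*(-59) = -5*(-59) = 295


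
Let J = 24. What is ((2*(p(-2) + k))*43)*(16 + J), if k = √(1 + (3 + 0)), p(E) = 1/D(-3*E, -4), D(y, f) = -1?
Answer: 3440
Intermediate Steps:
p(E) = -1 (p(E) = 1/(-1) = -1)
k = 2 (k = √(1 + 3) = √4 = 2)
((2*(p(-2) + k))*43)*(16 + J) = ((2*(-1 + 2))*43)*(16 + 24) = ((2*1)*43)*40 = (2*43)*40 = 86*40 = 3440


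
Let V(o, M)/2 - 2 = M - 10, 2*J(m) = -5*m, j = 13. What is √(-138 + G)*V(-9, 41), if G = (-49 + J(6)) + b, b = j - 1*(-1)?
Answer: 132*I*√47 ≈ 904.95*I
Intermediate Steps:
J(m) = -5*m/2 (J(m) = (-5*m)/2 = -5*m/2)
b = 14 (b = 13 - 1*(-1) = 13 + 1 = 14)
V(o, M) = -16 + 2*M (V(o, M) = 4 + 2*(M - 10) = 4 + 2*(-10 + M) = 4 + (-20 + 2*M) = -16 + 2*M)
G = -50 (G = (-49 - 5/2*6) + 14 = (-49 - 15) + 14 = -64 + 14 = -50)
√(-138 + G)*V(-9, 41) = √(-138 - 50)*(-16 + 2*41) = √(-188)*(-16 + 82) = (2*I*√47)*66 = 132*I*√47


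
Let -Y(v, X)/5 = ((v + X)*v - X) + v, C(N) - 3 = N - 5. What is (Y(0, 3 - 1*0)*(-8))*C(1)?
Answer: 120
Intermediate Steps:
C(N) = -2 + N (C(N) = 3 + (N - 5) = 3 + (-5 + N) = -2 + N)
Y(v, X) = -5*v + 5*X - 5*v*(X + v) (Y(v, X) = -5*(((v + X)*v - X) + v) = -5*(((X + v)*v - X) + v) = -5*((v*(X + v) - X) + v) = -5*((-X + v*(X + v)) + v) = -5*(v - X + v*(X + v)) = -5*v + 5*X - 5*v*(X + v))
(Y(0, 3 - 1*0)*(-8))*C(1) = ((-5*0 - 5*0² + 5*(3 - 1*0) - 5*(3 - 1*0)*0)*(-8))*(-2 + 1) = ((0 - 5*0 + 5*(3 + 0) - 5*(3 + 0)*0)*(-8))*(-1) = ((0 + 0 + 5*3 - 5*3*0)*(-8))*(-1) = ((0 + 0 + 15 + 0)*(-8))*(-1) = (15*(-8))*(-1) = -120*(-1) = 120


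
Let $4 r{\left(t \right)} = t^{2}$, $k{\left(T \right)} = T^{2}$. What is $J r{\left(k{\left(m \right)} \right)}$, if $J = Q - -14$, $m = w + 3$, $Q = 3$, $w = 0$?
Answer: $\frac{1377}{4} \approx 344.25$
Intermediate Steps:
$m = 3$ ($m = 0 + 3 = 3$)
$J = 17$ ($J = 3 - -14 = 3 + 14 = 17$)
$r{\left(t \right)} = \frac{t^{2}}{4}$
$J r{\left(k{\left(m \right)} \right)} = 17 \frac{\left(3^{2}\right)^{2}}{4} = 17 \frac{9^{2}}{4} = 17 \cdot \frac{1}{4} \cdot 81 = 17 \cdot \frac{81}{4} = \frac{1377}{4}$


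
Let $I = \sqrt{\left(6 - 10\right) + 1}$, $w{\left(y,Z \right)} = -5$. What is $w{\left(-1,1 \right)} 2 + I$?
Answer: $-10 + i \sqrt{3} \approx -10.0 + 1.732 i$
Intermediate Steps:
$I = i \sqrt{3}$ ($I = \sqrt{-4 + 1} = \sqrt{-3} = i \sqrt{3} \approx 1.732 i$)
$w{\left(-1,1 \right)} 2 + I = \left(-5\right) 2 + i \sqrt{3} = -10 + i \sqrt{3}$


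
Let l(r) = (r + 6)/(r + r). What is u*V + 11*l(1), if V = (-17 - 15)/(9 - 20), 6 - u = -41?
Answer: 3855/22 ≈ 175.23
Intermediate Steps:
l(r) = (6 + r)/(2*r) (l(r) = (6 + r)/((2*r)) = (6 + r)*(1/(2*r)) = (6 + r)/(2*r))
u = 47 (u = 6 - 1*(-41) = 6 + 41 = 47)
V = 32/11 (V = -32/(-11) = -32*(-1/11) = 32/11 ≈ 2.9091)
u*V + 11*l(1) = 47*(32/11) + 11*((1/2)*(6 + 1)/1) = 1504/11 + 11*((1/2)*1*7) = 1504/11 + 11*(7/2) = 1504/11 + 77/2 = 3855/22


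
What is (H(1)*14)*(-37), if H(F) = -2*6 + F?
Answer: 5698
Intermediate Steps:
H(F) = -12 + F
(H(1)*14)*(-37) = ((-12 + 1)*14)*(-37) = -11*14*(-37) = -154*(-37) = 5698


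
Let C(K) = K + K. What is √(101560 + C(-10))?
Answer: 2*√25385 ≈ 318.65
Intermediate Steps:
C(K) = 2*K
√(101560 + C(-10)) = √(101560 + 2*(-10)) = √(101560 - 20) = √101540 = 2*√25385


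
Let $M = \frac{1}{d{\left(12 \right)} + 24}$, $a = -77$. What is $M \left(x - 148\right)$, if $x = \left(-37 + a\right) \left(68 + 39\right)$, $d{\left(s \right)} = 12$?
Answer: $- \frac{6173}{18} \approx -342.94$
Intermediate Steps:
$M = \frac{1}{36}$ ($M = \frac{1}{12 + 24} = \frac{1}{36} \approx 0.027778$)
$x = -12198$ ($x = \left(-37 - 77\right) \left(68 + 39\right) = \left(-114\right) 107 = -12198$)
$M \left(x - 148\right) = \frac{-12198 - 148}{36} = \frac{1}{36} \left(-12346\right) = - \frac{6173}{18}$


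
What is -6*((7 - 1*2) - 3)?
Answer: -12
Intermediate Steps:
-6*((7 - 1*2) - 3) = -6*((7 - 2) - 3) = -6*(5 - 3) = -6*2 = -12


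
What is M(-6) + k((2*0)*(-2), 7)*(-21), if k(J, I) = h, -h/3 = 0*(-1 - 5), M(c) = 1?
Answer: 1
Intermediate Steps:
h = 0 (h = -0*(-1 - 5) = -0*(-6) = -3*0 = 0)
k(J, I) = 0
M(-6) + k((2*0)*(-2), 7)*(-21) = 1 + 0*(-21) = 1 + 0 = 1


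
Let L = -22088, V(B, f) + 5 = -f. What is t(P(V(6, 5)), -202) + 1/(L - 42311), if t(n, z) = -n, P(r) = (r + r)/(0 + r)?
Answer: -128799/64399 ≈ -2.0000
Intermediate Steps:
V(B, f) = -5 - f
P(r) = 2 (P(r) = (2*r)/r = 2)
t(P(V(6, 5)), -202) + 1/(L - 42311) = -1*2 + 1/(-22088 - 42311) = -2 + 1/(-64399) = -2 - 1/64399 = -128799/64399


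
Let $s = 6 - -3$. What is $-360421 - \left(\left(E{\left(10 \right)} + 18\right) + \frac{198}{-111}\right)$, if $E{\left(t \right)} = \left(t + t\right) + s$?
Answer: $- \frac{13337250}{37} \approx -3.6047 \cdot 10^{5}$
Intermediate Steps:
$s = 9$ ($s = 6 + 3 = 9$)
$E{\left(t \right)} = 9 + 2 t$ ($E{\left(t \right)} = \left(t + t\right) + 9 = 2 t + 9 = 9 + 2 t$)
$-360421 - \left(\left(E{\left(10 \right)} + 18\right) + \frac{198}{-111}\right) = -360421 - \left(\left(\left(9 + 2 \cdot 10\right) + 18\right) + \frac{198}{-111}\right) = -360421 - \left(\left(\left(9 + 20\right) + 18\right) + 198 \left(- \frac{1}{111}\right)\right) = -360421 - \left(\left(29 + 18\right) - \frac{66}{37}\right) = -360421 - \left(47 - \frac{66}{37}\right) = -360421 - \frac{1673}{37} = - \frac{13337250}{37}$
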